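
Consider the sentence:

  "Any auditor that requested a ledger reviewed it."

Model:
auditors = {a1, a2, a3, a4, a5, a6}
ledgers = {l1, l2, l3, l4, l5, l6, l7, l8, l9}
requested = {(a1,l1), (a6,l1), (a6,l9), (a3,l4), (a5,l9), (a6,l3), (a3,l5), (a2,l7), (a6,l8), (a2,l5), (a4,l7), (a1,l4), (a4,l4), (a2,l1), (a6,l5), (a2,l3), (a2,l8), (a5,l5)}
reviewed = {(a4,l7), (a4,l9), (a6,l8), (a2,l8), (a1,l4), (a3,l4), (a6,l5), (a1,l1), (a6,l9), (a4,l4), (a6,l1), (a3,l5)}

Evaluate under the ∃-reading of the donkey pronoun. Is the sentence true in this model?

"it" takes "a ledger" as antecedent — a donkey pronoun bound across the clause boundary.
Weak reading: every auditor a with some requested-ledger has at least one requested-ledger l such that reviewed(a,l).
Per auditor: a1:✓  a2:✓  a3:✓  a4:✓  a5:✗  a6:✓
a5 has no witness among its requested-ledgers.

False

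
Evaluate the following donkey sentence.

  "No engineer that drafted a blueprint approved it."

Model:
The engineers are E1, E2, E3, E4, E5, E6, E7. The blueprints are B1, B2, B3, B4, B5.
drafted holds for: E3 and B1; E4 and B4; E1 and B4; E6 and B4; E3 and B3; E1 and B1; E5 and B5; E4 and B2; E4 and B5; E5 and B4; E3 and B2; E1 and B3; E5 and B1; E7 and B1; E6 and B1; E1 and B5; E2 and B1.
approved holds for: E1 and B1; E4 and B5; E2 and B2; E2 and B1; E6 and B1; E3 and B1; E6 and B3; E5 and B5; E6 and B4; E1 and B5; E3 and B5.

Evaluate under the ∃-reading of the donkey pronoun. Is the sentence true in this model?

False

"it" takes "a blueprint" as antecedent — a donkey pronoun bound across the clause boundary.
Truth condition: for no (e,b) with drafted(e,b) does approved(e,b) hold.
Restrictor pairs — does the scope hold? (E1,B1):holds  (E1,B3):fails  (E1,B4):fails  (E1,B5):holds  (E2,B1):holds  (E3,B1):holds  (E3,B2):fails  (E3,B3):fails  (E4,B2):fails  (E4,B4):fails  (E4,B5):holds  (E5,B1):fails  (E5,B4):fails  (E5,B5):holds  (E6,B1):holds  (E6,B4):holds  (E7,B1):fails
Scope holds for 8 pair(s), so the sentence is false.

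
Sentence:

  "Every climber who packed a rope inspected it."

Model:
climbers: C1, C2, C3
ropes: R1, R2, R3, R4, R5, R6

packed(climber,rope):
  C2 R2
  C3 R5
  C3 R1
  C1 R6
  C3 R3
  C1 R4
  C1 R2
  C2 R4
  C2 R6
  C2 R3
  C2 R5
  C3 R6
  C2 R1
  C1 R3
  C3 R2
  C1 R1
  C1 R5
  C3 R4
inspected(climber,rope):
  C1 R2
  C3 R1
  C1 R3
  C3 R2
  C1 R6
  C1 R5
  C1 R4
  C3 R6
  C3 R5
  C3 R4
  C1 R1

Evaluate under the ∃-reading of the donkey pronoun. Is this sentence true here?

"it" takes "a rope" as antecedent — a donkey pronoun bound across the clause boundary.
Weak reading: every climber c with some packed-rope has at least one packed-rope r such that inspected(c,r).
Per climber: C1:✓  C2:✗  C3:✓
C2 has no witness among its packed-ropes.

False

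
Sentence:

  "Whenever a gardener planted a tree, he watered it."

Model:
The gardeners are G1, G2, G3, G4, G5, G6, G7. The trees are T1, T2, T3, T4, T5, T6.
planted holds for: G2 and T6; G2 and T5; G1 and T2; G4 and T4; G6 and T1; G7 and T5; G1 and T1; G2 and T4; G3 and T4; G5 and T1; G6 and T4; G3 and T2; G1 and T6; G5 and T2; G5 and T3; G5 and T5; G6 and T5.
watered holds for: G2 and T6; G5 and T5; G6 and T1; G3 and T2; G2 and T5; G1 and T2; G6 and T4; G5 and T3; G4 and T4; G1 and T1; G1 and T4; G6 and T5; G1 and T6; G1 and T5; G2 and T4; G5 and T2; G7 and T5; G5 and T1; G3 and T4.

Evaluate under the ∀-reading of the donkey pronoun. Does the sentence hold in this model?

True

"it" takes "a tree" as antecedent — a donkey pronoun bound across the clause boundary.
Strong reading: for every (g,t) with planted(g,t), watered(g,t).
Restrictor pairs: (G1,T1) ✓  (G1,T2) ✓  (G1,T6) ✓  (G2,T4) ✓  (G2,T5) ✓  (G2,T6) ✓  (G3,T2) ✓  (G3,T4) ✓  (G4,T4) ✓  (G5,T1) ✓  (G5,T2) ✓  (G5,T3) ✓  (G5,T5) ✓  (G6,T1) ✓  (G6,T4) ✓  (G6,T5) ✓  (G7,T5) ✓
Every restrictor pair satisfies the scope.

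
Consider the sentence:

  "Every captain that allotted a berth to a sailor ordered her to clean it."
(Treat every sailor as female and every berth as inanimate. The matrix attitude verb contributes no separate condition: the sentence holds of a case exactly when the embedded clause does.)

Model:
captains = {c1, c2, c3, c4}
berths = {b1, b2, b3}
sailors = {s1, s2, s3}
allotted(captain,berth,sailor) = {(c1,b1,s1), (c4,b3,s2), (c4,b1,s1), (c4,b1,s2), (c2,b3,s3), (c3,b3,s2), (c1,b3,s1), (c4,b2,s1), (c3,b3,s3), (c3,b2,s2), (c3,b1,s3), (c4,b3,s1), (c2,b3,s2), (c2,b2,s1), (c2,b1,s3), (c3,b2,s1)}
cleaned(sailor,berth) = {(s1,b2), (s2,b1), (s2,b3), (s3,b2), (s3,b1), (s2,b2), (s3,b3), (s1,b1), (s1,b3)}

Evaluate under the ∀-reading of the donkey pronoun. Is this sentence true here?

True

"her" takes "a sailor" as antecedent and "it" takes "a berth"; both are donkey pronouns co-varying with the restrictor.
Strong reading: for every (c,b,s) with allotted(c,b,s), cleaned(s,b).
Restrictor triples: (c1,b1,s1)→cleaned(s1,b1) ✓  (c1,b3,s1)→cleaned(s1,b3) ✓  (c2,b1,s3)→cleaned(s3,b1) ✓  (c2,b2,s1)→cleaned(s1,b2) ✓  (c2,b3,s2)→cleaned(s2,b3) ✓  (c2,b3,s3)→cleaned(s3,b3) ✓  (c3,b1,s3)→cleaned(s3,b1) ✓  (c3,b2,s1)→cleaned(s1,b2) ✓  (c3,b2,s2)→cleaned(s2,b2) ✓  (c3,b3,s2)→cleaned(s2,b3) ✓  (c3,b3,s3)→cleaned(s3,b3) ✓  (c4,b1,s1)→cleaned(s1,b1) ✓  (c4,b1,s2)→cleaned(s2,b1) ✓  (c4,b2,s1)→cleaned(s1,b2) ✓  (c4,b3,s1)→cleaned(s1,b3) ✓  (c4,b3,s2)→cleaned(s2,b3) ✓
Every restrictor triple satisfies the scope.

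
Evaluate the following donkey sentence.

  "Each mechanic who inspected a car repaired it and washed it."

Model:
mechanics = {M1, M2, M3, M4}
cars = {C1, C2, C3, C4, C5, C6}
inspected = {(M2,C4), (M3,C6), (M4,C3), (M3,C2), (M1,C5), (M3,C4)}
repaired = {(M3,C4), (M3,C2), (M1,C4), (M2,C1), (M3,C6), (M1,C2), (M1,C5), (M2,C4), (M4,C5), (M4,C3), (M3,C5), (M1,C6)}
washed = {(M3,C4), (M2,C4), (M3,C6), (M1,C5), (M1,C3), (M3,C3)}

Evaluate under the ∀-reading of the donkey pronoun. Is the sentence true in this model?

"it" takes "a car" as antecedent — a donkey pronoun bound across the clause boundary.
Strong reading: for every (m,c) with inspected(m,c), repaired(m,c) ∧ washed(m,c).
Restrictor pairs: (M1,C5) ✓  (M2,C4) ✓  (M3,C2) ✗  (M3,C4) ✓  (M3,C6) ✓  (M4,C3) ✗
Counterexample: (M3,C2) is in inspected but fails the scope.

False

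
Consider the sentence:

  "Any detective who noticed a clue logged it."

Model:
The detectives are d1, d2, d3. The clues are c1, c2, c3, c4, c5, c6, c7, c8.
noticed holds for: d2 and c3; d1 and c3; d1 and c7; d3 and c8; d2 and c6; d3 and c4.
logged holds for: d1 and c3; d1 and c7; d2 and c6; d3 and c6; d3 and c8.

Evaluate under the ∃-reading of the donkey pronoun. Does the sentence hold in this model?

"it" takes "a clue" as antecedent — a donkey pronoun bound across the clause boundary.
Weak reading: every detective d with some noticed-clue has at least one noticed-clue c such that logged(d,c).
Per detective: d1:✓  d2:✓  d3:✓
Every detective in the restrictor has a witness.

True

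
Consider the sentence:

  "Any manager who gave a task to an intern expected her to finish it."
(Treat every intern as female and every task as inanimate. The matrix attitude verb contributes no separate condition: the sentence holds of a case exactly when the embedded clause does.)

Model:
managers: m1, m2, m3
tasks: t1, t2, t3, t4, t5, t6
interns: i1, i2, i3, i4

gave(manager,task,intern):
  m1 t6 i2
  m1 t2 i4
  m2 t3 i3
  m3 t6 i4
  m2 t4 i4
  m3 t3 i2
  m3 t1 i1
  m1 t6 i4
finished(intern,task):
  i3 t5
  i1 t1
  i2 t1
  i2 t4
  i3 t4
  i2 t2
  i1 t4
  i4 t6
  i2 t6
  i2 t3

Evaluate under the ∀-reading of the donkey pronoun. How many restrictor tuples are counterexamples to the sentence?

"her" takes "an intern" as antecedent and "it" takes "a task"; both are donkey pronouns co-varying with the restrictor.
Strong reading: for every (m,t,i) with gave(m,t,i), finished(i,t).
Restrictor triples: (m1,t2,i4)→finished(i4,t2) ✗  (m1,t6,i2)→finished(i2,t6) ✓  (m1,t6,i4)→finished(i4,t6) ✓  (m2,t3,i3)→finished(i3,t3) ✗  (m2,t4,i4)→finished(i4,t4) ✗  (m3,t1,i1)→finished(i1,t1) ✓  (m3,t3,i2)→finished(i2,t3) ✓  (m3,t6,i4)→finished(i4,t6) ✓
Counterexamples (restrictor triples failing the scope): 3.

3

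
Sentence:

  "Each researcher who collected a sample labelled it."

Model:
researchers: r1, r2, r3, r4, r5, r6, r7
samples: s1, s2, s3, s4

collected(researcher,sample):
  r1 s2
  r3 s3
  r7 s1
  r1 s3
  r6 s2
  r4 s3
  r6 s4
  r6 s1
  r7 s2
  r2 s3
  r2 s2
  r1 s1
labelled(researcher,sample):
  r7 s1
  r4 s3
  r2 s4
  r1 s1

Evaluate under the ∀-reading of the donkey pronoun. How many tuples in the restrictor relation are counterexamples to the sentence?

"it" takes "a sample" as antecedent — a donkey pronoun bound across the clause boundary.
Strong reading: for every (r,s) with collected(r,s), labelled(r,s).
Restrictor pairs: (r1,s1) ✓  (r1,s2) ✗  (r1,s3) ✗  (r2,s2) ✗  (r2,s3) ✗  (r3,s3) ✗  (r4,s3) ✓  (r6,s1) ✗  (r6,s2) ✗  (r6,s4) ✗  (r7,s1) ✓  (r7,s2) ✗
Counterexamples (restrictor pairs failing the scope): 9.

9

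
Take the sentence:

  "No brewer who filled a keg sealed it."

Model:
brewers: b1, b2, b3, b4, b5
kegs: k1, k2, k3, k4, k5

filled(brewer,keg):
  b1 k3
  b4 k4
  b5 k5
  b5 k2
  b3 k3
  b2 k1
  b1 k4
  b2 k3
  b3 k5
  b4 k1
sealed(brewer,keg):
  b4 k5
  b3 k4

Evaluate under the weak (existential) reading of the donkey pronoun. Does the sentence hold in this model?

True

"it" takes "a keg" as antecedent — a donkey pronoun bound across the clause boundary.
Truth condition: for no (b,k) with filled(b,k) does sealed(b,k) hold.
Restrictor pairs — does the scope hold? (b1,k3):fails  (b1,k4):fails  (b2,k1):fails  (b2,k3):fails  (b3,k3):fails  (b3,k5):fails  (b4,k1):fails  (b4,k4):fails  (b5,k2):fails  (b5,k5):fails
Scope holds for no restrictor pair, so the sentence is true.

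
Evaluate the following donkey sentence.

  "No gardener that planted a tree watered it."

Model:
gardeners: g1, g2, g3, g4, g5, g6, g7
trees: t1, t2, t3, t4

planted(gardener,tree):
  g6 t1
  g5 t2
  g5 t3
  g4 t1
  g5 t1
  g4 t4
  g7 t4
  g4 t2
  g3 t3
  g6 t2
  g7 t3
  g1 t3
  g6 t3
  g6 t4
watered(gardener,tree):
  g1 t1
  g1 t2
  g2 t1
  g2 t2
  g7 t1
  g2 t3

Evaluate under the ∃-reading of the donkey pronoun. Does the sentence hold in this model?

True

"it" takes "a tree" as antecedent — a donkey pronoun bound across the clause boundary.
Truth condition: for no (g,t) with planted(g,t) does watered(g,t) hold.
Restrictor pairs — does the scope hold? (g1,t3):fails  (g3,t3):fails  (g4,t1):fails  (g4,t2):fails  (g4,t4):fails  (g5,t1):fails  (g5,t2):fails  (g5,t3):fails  (g6,t1):fails  (g6,t2):fails  (g6,t3):fails  (g6,t4):fails  (g7,t3):fails  (g7,t4):fails
Scope holds for no restrictor pair, so the sentence is true.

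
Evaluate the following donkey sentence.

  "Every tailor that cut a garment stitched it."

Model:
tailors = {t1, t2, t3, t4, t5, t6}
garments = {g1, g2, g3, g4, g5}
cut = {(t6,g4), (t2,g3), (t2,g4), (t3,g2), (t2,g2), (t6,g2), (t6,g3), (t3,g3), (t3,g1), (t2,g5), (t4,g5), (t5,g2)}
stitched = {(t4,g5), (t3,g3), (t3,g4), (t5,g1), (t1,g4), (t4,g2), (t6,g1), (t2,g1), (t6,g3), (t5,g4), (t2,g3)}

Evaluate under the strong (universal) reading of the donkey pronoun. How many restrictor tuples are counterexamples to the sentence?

8

"it" takes "a garment" as antecedent — a donkey pronoun bound across the clause boundary.
Strong reading: for every (t,g) with cut(t,g), stitched(t,g).
Restrictor pairs: (t2,g2) ✗  (t2,g3) ✓  (t2,g4) ✗  (t2,g5) ✗  (t3,g1) ✗  (t3,g2) ✗  (t3,g3) ✓  (t4,g5) ✓  (t5,g2) ✗  (t6,g2) ✗  (t6,g3) ✓  (t6,g4) ✗
Counterexamples (restrictor pairs failing the scope): 8.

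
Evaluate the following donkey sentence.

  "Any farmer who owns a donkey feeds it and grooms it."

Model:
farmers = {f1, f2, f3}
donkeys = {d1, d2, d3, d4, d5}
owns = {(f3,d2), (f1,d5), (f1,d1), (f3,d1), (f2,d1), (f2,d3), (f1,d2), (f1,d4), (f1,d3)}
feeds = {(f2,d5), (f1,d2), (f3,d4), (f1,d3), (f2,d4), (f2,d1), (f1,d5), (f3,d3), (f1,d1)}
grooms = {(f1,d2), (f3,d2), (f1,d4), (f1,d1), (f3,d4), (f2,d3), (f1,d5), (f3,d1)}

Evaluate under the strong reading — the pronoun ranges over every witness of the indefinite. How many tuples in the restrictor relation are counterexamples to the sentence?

"it" takes "a donkey" as antecedent — a donkey pronoun bound across the clause boundary.
Strong reading: for every (f,d) with owns(f,d), feeds(f,d) ∧ grooms(f,d).
Restrictor pairs: (f1,d1) ✓  (f1,d2) ✓  (f1,d3) ✗  (f1,d4) ✗  (f1,d5) ✓  (f2,d1) ✗  (f2,d3) ✗  (f3,d1) ✗  (f3,d2) ✗
Counterexamples (restrictor pairs failing the scope): 6.

6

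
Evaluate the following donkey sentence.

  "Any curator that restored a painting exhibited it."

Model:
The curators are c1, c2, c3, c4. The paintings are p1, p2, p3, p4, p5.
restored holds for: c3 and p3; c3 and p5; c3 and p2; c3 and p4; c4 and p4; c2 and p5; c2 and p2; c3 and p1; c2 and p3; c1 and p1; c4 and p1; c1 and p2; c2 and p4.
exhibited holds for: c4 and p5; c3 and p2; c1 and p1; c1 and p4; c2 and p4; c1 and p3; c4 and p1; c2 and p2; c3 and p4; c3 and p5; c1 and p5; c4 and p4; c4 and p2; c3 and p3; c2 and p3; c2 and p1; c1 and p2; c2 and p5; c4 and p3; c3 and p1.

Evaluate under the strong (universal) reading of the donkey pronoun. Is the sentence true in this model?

True

"it" takes "a painting" as antecedent — a donkey pronoun bound across the clause boundary.
Strong reading: for every (c,p) with restored(c,p), exhibited(c,p).
Restrictor pairs: (c1,p1) ✓  (c1,p2) ✓  (c2,p2) ✓  (c2,p3) ✓  (c2,p4) ✓  (c2,p5) ✓  (c3,p1) ✓  (c3,p2) ✓  (c3,p3) ✓  (c3,p4) ✓  (c3,p5) ✓  (c4,p1) ✓  (c4,p4) ✓
Every restrictor pair satisfies the scope.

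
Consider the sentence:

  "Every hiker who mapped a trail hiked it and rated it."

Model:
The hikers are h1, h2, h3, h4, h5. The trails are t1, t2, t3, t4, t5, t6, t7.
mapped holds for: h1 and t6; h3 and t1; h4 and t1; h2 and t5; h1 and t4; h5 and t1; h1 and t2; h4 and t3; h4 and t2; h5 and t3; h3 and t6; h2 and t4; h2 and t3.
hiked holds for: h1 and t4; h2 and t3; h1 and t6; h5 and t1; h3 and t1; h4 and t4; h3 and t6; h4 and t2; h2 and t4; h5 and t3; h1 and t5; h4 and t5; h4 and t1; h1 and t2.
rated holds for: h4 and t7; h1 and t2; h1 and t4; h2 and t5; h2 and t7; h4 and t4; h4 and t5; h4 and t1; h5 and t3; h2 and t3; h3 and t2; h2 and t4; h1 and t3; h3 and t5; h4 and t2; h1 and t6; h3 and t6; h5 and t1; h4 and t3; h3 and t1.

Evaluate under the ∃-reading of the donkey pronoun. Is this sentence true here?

True

"it" takes "a trail" as antecedent — a donkey pronoun bound across the clause boundary.
Weak reading: every hiker h with some mapped-trail has at least one mapped-trail t such that hiked(h,t) ∧ rated(h,t).
Per hiker: h1:✓  h2:✓  h3:✓  h4:✓  h5:✓
Every hiker in the restrictor has a witness.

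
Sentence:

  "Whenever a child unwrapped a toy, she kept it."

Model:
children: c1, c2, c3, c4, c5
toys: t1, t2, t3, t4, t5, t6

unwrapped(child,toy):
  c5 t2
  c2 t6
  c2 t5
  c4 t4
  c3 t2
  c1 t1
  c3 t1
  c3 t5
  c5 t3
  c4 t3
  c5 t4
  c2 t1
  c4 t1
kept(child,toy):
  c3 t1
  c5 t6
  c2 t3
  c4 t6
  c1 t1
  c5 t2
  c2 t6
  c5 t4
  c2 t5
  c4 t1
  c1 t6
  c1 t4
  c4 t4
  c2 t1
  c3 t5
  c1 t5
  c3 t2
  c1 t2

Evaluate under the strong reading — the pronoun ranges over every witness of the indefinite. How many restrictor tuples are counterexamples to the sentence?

2

"it" takes "a toy" as antecedent — a donkey pronoun bound across the clause boundary.
Strong reading: for every (c,t) with unwrapped(c,t), kept(c,t).
Restrictor pairs: (c1,t1) ✓  (c2,t1) ✓  (c2,t5) ✓  (c2,t6) ✓  (c3,t1) ✓  (c3,t2) ✓  (c3,t5) ✓  (c4,t1) ✓  (c4,t3) ✗  (c4,t4) ✓  (c5,t2) ✓  (c5,t3) ✗  (c5,t4) ✓
Counterexamples (restrictor pairs failing the scope): 2.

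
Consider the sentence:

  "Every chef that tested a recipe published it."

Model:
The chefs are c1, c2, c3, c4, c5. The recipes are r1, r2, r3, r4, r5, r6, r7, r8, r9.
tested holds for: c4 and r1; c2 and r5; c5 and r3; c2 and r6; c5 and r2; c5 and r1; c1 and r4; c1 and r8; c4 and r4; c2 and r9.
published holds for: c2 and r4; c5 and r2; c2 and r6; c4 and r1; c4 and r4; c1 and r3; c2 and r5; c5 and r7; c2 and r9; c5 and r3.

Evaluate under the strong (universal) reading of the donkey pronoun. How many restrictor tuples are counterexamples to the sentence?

3

"it" takes "a recipe" as antecedent — a donkey pronoun bound across the clause boundary.
Strong reading: for every (c,r) with tested(c,r), published(c,r).
Restrictor pairs: (c1,r4) ✗  (c1,r8) ✗  (c2,r5) ✓  (c2,r6) ✓  (c2,r9) ✓  (c4,r1) ✓  (c4,r4) ✓  (c5,r1) ✗  (c5,r2) ✓  (c5,r3) ✓
Counterexamples (restrictor pairs failing the scope): 3.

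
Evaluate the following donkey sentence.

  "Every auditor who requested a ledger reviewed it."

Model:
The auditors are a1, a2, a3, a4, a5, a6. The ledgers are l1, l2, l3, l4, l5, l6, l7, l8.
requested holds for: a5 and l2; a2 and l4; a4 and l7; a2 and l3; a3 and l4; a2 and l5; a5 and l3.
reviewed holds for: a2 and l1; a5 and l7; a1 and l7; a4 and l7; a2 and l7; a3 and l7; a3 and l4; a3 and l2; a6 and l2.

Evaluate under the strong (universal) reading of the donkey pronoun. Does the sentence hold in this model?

False

"it" takes "a ledger" as antecedent — a donkey pronoun bound across the clause boundary.
Strong reading: for every (a,l) with requested(a,l), reviewed(a,l).
Restrictor pairs: (a2,l3) ✗  (a2,l4) ✗  (a2,l5) ✗  (a3,l4) ✓  (a4,l7) ✓  (a5,l2) ✗  (a5,l3) ✗
Counterexample: (a2,l3) is in requested but fails the scope.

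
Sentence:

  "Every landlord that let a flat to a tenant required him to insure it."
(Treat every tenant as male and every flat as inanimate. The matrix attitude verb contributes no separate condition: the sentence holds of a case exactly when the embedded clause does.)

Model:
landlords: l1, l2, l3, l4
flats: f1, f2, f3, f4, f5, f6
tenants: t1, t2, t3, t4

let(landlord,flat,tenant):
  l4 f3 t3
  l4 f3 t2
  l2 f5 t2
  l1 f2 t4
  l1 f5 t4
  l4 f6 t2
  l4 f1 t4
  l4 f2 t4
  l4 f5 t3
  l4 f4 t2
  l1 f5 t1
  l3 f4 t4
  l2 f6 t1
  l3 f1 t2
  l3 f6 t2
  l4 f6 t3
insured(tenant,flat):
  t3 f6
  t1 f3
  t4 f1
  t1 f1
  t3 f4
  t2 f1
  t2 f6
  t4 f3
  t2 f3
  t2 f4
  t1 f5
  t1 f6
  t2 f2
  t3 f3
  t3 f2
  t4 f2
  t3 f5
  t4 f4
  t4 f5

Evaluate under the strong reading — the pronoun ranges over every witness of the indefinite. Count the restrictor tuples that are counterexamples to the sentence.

1

"him" takes "a tenant" as antecedent and "it" takes "a flat"; both are donkey pronouns co-varying with the restrictor.
Strong reading: for every (l,f,t) with let(l,f,t), insured(t,f).
Restrictor triples: (l1,f2,t4)→insured(t4,f2) ✓  (l1,f5,t1)→insured(t1,f5) ✓  (l1,f5,t4)→insured(t4,f5) ✓  (l2,f5,t2)→insured(t2,f5) ✗  (l2,f6,t1)→insured(t1,f6) ✓  (l3,f1,t2)→insured(t2,f1) ✓  (l3,f4,t4)→insured(t4,f4) ✓  (l3,f6,t2)→insured(t2,f6) ✓  (l4,f1,t4)→insured(t4,f1) ✓  (l4,f2,t4)→insured(t4,f2) ✓  (l4,f3,t2)→insured(t2,f3) ✓  (l4,f3,t3)→insured(t3,f3) ✓  (l4,f4,t2)→insured(t2,f4) ✓  (l4,f5,t3)→insured(t3,f5) ✓  (l4,f6,t2)→insured(t2,f6) ✓  (l4,f6,t3)→insured(t3,f6) ✓
Counterexamples (restrictor triples failing the scope): 1.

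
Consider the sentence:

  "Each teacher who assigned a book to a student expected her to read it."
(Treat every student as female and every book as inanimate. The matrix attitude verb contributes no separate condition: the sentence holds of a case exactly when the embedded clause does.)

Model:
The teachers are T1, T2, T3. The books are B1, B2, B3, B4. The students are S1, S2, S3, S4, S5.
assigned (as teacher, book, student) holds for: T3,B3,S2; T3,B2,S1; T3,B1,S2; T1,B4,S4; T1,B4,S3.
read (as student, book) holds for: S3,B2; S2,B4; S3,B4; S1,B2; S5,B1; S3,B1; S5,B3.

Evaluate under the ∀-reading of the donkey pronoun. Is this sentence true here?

False

"her" takes "a student" as antecedent and "it" takes "a book"; both are donkey pronouns co-varying with the restrictor.
Strong reading: for every (t,b,s) with assigned(t,b,s), read(s,b).
Restrictor triples: (T1,B4,S3)→read(S3,B4) ✓  (T1,B4,S4)→read(S4,B4) ✗  (T3,B1,S2)→read(S2,B1) ✗  (T3,B2,S1)→read(S1,B2) ✓  (T3,B3,S2)→read(S2,B3) ✗
Counterexample: (T1,B4,S4) — read(S4,B4) does not hold.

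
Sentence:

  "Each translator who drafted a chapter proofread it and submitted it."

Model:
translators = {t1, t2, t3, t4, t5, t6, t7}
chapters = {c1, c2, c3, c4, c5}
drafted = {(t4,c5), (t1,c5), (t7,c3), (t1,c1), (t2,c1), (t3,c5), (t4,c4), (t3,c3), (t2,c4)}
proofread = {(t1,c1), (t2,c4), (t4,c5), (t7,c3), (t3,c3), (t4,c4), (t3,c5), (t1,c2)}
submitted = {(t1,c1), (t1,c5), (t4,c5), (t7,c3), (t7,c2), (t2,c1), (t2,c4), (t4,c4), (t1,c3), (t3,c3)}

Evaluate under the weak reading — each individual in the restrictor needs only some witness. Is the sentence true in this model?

True

"it" takes "a chapter" as antecedent — a donkey pronoun bound across the clause boundary.
Weak reading: every translator t with some drafted-chapter has at least one drafted-chapter c such that proofread(t,c) ∧ submitted(t,c).
Per translator: t1:✓  t2:✓  t3:✓  t4:✓  t7:✓
Every translator in the restrictor has a witness.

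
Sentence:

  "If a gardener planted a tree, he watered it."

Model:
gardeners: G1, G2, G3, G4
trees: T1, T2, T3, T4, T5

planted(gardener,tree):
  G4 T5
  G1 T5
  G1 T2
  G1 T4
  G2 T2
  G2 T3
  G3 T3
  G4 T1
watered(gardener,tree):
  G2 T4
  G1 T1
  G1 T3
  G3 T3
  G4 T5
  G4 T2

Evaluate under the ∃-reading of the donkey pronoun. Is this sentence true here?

"it" takes "a tree" as antecedent — a donkey pronoun bound across the clause boundary.
Weak reading: every gardener g with some planted-tree has at least one planted-tree t such that watered(g,t).
Per gardener: G1:✗  G2:✗  G3:✓  G4:✓
G1 has no witness among its planted-trees.

False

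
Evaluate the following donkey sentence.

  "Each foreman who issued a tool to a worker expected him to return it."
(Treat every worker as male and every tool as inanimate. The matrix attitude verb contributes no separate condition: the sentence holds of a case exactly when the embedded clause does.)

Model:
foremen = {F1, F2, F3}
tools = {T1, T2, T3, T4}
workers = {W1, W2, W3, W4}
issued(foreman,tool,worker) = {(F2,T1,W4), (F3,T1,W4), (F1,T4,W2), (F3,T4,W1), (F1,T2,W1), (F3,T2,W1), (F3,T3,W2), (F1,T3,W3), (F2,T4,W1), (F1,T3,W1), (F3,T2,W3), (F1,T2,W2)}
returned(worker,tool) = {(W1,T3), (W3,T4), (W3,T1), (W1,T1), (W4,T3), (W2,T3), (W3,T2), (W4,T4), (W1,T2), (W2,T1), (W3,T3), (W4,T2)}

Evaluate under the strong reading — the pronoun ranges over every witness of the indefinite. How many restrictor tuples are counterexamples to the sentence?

6

"him" takes "a worker" as antecedent and "it" takes "a tool"; both are donkey pronouns co-varying with the restrictor.
Strong reading: for every (f,t,w) with issued(f,t,w), returned(w,t).
Restrictor triples: (F1,T2,W1)→returned(W1,T2) ✓  (F1,T2,W2)→returned(W2,T2) ✗  (F1,T3,W1)→returned(W1,T3) ✓  (F1,T3,W3)→returned(W3,T3) ✓  (F1,T4,W2)→returned(W2,T4) ✗  (F2,T1,W4)→returned(W4,T1) ✗  (F2,T4,W1)→returned(W1,T4) ✗  (F3,T1,W4)→returned(W4,T1) ✗  (F3,T2,W1)→returned(W1,T2) ✓  (F3,T2,W3)→returned(W3,T2) ✓  (F3,T3,W2)→returned(W2,T3) ✓  (F3,T4,W1)→returned(W1,T4) ✗
Counterexamples (restrictor triples failing the scope): 6.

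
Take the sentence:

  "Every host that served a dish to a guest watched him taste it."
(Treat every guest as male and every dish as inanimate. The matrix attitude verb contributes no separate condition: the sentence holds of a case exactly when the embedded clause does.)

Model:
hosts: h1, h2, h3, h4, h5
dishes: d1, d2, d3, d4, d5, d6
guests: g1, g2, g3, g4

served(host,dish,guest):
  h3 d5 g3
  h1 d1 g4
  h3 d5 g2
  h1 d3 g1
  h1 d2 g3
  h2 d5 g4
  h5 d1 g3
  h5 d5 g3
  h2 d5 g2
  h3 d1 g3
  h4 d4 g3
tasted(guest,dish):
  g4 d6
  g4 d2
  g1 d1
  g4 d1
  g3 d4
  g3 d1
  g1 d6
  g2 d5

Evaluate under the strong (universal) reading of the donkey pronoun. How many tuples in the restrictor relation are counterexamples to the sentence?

"him" takes "a guest" as antecedent and "it" takes "a dish"; both are donkey pronouns co-varying with the restrictor.
Strong reading: for every (h,d,g) with served(h,d,g), tasted(g,d).
Restrictor triples: (h1,d1,g4)→tasted(g4,d1) ✓  (h1,d2,g3)→tasted(g3,d2) ✗  (h1,d3,g1)→tasted(g1,d3) ✗  (h2,d5,g2)→tasted(g2,d5) ✓  (h2,d5,g4)→tasted(g4,d5) ✗  (h3,d1,g3)→tasted(g3,d1) ✓  (h3,d5,g2)→tasted(g2,d5) ✓  (h3,d5,g3)→tasted(g3,d5) ✗  (h4,d4,g3)→tasted(g3,d4) ✓  (h5,d1,g3)→tasted(g3,d1) ✓  (h5,d5,g3)→tasted(g3,d5) ✗
Counterexamples (restrictor triples failing the scope): 5.

5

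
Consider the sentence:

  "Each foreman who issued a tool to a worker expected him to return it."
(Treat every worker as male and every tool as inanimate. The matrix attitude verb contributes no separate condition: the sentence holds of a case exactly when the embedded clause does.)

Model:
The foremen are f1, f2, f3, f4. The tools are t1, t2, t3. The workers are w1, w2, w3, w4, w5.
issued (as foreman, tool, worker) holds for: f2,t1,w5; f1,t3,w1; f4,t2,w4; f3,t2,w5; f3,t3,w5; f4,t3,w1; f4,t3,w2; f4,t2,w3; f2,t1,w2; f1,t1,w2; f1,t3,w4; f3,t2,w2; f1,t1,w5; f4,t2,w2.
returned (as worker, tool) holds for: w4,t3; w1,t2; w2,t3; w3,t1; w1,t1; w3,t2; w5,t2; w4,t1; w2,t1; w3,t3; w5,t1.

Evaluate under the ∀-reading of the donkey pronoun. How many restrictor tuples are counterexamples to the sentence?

6

"him" takes "a worker" as antecedent and "it" takes "a tool"; both are donkey pronouns co-varying with the restrictor.
Strong reading: for every (f,t,w) with issued(f,t,w), returned(w,t).
Restrictor triples: (f1,t1,w2)→returned(w2,t1) ✓  (f1,t1,w5)→returned(w5,t1) ✓  (f1,t3,w1)→returned(w1,t3) ✗  (f1,t3,w4)→returned(w4,t3) ✓  (f2,t1,w2)→returned(w2,t1) ✓  (f2,t1,w5)→returned(w5,t1) ✓  (f3,t2,w2)→returned(w2,t2) ✗  (f3,t2,w5)→returned(w5,t2) ✓  (f3,t3,w5)→returned(w5,t3) ✗  (f4,t2,w2)→returned(w2,t2) ✗  (f4,t2,w3)→returned(w3,t2) ✓  (f4,t2,w4)→returned(w4,t2) ✗  (f4,t3,w1)→returned(w1,t3) ✗  (f4,t3,w2)→returned(w2,t3) ✓
Counterexamples (restrictor triples failing the scope): 6.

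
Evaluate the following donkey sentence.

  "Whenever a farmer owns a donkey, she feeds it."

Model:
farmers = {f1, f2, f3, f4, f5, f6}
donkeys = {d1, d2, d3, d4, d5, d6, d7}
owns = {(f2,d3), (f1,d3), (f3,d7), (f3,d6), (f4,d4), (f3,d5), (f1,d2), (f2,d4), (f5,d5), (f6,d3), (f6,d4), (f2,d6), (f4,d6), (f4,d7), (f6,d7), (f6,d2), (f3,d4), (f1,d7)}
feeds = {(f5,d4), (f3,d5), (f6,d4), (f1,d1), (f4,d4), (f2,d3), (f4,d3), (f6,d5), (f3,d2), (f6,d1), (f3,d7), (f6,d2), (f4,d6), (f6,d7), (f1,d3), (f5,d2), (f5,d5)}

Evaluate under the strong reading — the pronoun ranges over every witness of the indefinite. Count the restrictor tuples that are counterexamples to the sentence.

8

"it" takes "a donkey" as antecedent — a donkey pronoun bound across the clause boundary.
Strong reading: for every (f,d) with owns(f,d), feeds(f,d).
Restrictor pairs: (f1,d2) ✗  (f1,d3) ✓  (f1,d7) ✗  (f2,d3) ✓  (f2,d4) ✗  (f2,d6) ✗  (f3,d4) ✗  (f3,d5) ✓  (f3,d6) ✗  (f3,d7) ✓  (f4,d4) ✓  (f4,d6) ✓  (f4,d7) ✗  (f5,d5) ✓  (f6,d2) ✓  (f6,d3) ✗  (f6,d4) ✓  (f6,d7) ✓
Counterexamples (restrictor pairs failing the scope): 8.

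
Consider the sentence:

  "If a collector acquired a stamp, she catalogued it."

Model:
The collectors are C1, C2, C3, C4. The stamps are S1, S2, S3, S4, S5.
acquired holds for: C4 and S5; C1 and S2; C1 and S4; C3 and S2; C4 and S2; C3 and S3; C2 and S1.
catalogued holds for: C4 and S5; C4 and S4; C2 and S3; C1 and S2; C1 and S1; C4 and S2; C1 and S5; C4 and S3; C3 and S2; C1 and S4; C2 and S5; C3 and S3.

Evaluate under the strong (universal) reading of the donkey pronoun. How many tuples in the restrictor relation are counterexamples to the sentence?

1

"it" takes "a stamp" as antecedent — a donkey pronoun bound across the clause boundary.
Strong reading: for every (c,s) with acquired(c,s), catalogued(c,s).
Restrictor pairs: (C1,S2) ✓  (C1,S4) ✓  (C2,S1) ✗  (C3,S2) ✓  (C3,S3) ✓  (C4,S2) ✓  (C4,S5) ✓
Counterexamples (restrictor pairs failing the scope): 1.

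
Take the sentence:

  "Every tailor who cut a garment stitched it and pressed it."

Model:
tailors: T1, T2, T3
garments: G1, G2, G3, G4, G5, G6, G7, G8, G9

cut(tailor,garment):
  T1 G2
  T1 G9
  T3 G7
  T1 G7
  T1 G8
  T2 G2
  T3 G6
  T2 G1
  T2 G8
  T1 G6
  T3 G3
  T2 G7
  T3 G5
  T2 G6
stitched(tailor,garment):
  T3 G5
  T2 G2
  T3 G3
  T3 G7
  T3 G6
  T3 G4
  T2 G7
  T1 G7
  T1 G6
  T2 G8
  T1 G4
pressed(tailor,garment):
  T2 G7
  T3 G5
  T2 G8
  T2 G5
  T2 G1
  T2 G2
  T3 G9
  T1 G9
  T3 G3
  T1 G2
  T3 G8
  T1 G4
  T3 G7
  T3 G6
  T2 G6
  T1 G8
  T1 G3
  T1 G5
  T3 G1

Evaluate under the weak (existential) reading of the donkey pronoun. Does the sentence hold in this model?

False

"it" takes "a garment" as antecedent — a donkey pronoun bound across the clause boundary.
Weak reading: every tailor t with some cut-garment has at least one cut-garment g such that stitched(t,g) ∧ pressed(t,g).
Per tailor: T1:✗  T2:✓  T3:✓
T1 has no witness among its cut-garments.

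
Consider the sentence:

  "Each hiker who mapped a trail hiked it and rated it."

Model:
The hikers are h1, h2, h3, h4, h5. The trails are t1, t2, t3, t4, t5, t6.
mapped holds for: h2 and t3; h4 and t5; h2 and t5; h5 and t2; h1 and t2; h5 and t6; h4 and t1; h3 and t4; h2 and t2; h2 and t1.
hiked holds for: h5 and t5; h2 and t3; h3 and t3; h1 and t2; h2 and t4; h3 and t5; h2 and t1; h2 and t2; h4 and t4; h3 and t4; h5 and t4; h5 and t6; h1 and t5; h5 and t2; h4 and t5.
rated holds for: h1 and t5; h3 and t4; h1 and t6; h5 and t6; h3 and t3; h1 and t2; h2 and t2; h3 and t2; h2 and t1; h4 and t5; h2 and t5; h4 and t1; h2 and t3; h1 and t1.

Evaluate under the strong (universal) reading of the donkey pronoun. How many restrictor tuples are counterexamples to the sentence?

3

"it" takes "a trail" as antecedent — a donkey pronoun bound across the clause boundary.
Strong reading: for every (h,t) with mapped(h,t), hiked(h,t) ∧ rated(h,t).
Restrictor pairs: (h1,t2) ✓  (h2,t1) ✓  (h2,t2) ✓  (h2,t3) ✓  (h2,t5) ✗  (h3,t4) ✓  (h4,t1) ✗  (h4,t5) ✓  (h5,t2) ✗  (h5,t6) ✓
Counterexamples (restrictor pairs failing the scope): 3.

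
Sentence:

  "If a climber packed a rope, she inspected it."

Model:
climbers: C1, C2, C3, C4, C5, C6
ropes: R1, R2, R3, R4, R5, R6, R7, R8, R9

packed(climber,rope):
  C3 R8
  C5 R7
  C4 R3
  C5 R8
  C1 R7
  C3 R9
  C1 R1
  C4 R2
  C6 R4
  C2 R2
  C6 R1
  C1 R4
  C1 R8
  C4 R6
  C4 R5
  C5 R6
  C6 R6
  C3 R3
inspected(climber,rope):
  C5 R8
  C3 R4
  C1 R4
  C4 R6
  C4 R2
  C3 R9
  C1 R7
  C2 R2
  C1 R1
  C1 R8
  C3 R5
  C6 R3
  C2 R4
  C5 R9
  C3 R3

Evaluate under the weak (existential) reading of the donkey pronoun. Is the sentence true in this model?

False

"it" takes "a rope" as antecedent — a donkey pronoun bound across the clause boundary.
Weak reading: every climber c with some packed-rope has at least one packed-rope r such that inspected(c,r).
Per climber: C1:✓  C2:✓  C3:✓  C4:✓  C5:✓  C6:✗
C6 has no witness among its packed-ropes.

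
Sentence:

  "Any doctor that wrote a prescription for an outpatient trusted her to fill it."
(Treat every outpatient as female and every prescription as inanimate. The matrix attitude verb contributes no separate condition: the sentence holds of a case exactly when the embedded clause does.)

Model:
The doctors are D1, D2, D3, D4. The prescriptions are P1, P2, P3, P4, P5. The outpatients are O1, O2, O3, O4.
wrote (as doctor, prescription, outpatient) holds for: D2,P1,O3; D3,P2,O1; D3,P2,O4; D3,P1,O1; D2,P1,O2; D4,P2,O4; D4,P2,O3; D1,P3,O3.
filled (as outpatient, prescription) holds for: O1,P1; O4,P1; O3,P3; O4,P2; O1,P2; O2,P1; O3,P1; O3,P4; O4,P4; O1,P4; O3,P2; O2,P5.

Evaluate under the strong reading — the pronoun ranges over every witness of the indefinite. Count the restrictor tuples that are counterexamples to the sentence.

"her" takes "an outpatient" as antecedent and "it" takes "a prescription"; both are donkey pronouns co-varying with the restrictor.
Strong reading: for every (d,p,o) with wrote(d,p,o), filled(o,p).
Restrictor triples: (D1,P3,O3)→filled(O3,P3) ✓  (D2,P1,O2)→filled(O2,P1) ✓  (D2,P1,O3)→filled(O3,P1) ✓  (D3,P1,O1)→filled(O1,P1) ✓  (D3,P2,O1)→filled(O1,P2) ✓  (D3,P2,O4)→filled(O4,P2) ✓  (D4,P2,O3)→filled(O3,P2) ✓  (D4,P2,O4)→filled(O4,P2) ✓
Counterexamples (restrictor triples failing the scope): 0.

0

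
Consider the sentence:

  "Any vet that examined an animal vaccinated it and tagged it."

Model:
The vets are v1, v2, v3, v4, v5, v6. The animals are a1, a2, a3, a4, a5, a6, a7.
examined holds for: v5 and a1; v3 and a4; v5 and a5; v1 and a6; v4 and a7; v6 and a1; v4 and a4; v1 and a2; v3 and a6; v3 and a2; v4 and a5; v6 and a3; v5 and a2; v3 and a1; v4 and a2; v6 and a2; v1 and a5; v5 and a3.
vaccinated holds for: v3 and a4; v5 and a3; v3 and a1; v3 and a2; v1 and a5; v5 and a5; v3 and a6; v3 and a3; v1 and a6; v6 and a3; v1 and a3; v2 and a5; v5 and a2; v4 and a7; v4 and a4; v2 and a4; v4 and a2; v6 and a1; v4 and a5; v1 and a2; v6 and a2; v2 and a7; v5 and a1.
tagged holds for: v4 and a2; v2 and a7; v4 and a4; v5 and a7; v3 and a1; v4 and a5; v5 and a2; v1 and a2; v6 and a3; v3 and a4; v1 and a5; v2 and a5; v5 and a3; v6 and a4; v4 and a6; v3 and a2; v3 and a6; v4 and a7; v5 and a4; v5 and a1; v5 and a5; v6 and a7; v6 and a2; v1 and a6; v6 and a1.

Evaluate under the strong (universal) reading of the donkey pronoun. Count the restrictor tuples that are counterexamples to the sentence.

0

"it" takes "an animal" as antecedent — a donkey pronoun bound across the clause boundary.
Strong reading: for every (v,a) with examined(v,a), vaccinated(v,a) ∧ tagged(v,a).
Restrictor pairs: (v1,a2) ✓  (v1,a5) ✓  (v1,a6) ✓  (v3,a1) ✓  (v3,a2) ✓  (v3,a4) ✓  (v3,a6) ✓  (v4,a2) ✓  (v4,a4) ✓  (v4,a5) ✓  (v4,a7) ✓  (v5,a1) ✓  (v5,a2) ✓  (v5,a3) ✓  (v5,a5) ✓  (v6,a1) ✓  (v6,a2) ✓  (v6,a3) ✓
Counterexamples (restrictor pairs failing the scope): 0.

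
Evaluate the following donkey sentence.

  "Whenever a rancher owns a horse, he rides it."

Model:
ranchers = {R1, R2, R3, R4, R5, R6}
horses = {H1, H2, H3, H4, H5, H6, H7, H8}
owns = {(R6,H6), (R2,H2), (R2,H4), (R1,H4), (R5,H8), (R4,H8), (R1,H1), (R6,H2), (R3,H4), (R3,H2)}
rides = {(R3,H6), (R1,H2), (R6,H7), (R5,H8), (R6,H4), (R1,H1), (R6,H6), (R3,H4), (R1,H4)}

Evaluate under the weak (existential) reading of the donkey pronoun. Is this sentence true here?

False

"it" takes "a horse" as antecedent — a donkey pronoun bound across the clause boundary.
Weak reading: every rancher r with some owns-horse has at least one owns-horse h such that rides(r,h).
Per rancher: R1:✓  R2:✗  R3:✓  R4:✗  R5:✓  R6:✓
R2 has no witness among its owns-horses.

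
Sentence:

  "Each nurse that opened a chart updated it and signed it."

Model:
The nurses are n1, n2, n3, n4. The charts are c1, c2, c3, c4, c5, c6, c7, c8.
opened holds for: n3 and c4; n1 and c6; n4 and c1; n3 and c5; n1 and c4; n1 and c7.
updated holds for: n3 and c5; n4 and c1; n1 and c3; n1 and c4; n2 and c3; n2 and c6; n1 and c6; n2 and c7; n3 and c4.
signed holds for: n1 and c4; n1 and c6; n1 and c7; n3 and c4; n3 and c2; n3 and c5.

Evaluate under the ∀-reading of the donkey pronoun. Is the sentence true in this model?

False

"it" takes "a chart" as antecedent — a donkey pronoun bound across the clause boundary.
Strong reading: for every (n,c) with opened(n,c), updated(n,c) ∧ signed(n,c).
Restrictor pairs: (n1,c4) ✓  (n1,c6) ✓  (n1,c7) ✗  (n3,c4) ✓  (n3,c5) ✓  (n4,c1) ✗
Counterexample: (n1,c7) is in opened but fails the scope.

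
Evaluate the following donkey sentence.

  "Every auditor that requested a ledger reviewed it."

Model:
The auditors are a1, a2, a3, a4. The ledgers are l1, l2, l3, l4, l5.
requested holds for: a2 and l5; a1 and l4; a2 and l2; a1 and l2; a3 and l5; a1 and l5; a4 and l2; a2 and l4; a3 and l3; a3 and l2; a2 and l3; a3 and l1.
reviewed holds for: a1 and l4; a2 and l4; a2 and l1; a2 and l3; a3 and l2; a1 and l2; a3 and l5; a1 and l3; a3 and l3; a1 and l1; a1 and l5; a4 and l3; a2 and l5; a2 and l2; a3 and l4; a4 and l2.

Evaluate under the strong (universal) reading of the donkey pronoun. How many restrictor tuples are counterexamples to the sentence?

"it" takes "a ledger" as antecedent — a donkey pronoun bound across the clause boundary.
Strong reading: for every (a,l) with requested(a,l), reviewed(a,l).
Restrictor pairs: (a1,l2) ✓  (a1,l4) ✓  (a1,l5) ✓  (a2,l2) ✓  (a2,l3) ✓  (a2,l4) ✓  (a2,l5) ✓  (a3,l1) ✗  (a3,l2) ✓  (a3,l3) ✓  (a3,l5) ✓  (a4,l2) ✓
Counterexamples (restrictor pairs failing the scope): 1.

1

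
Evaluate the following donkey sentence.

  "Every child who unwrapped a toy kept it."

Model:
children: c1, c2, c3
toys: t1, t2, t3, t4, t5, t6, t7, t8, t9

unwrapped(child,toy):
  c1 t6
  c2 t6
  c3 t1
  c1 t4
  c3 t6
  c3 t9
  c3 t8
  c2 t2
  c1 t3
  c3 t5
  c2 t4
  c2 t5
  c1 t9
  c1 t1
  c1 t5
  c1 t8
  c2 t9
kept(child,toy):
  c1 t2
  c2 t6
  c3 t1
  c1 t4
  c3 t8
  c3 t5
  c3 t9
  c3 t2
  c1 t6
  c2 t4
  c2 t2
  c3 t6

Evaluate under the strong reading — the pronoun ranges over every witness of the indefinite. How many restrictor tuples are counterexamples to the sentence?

7

"it" takes "a toy" as antecedent — a donkey pronoun bound across the clause boundary.
Strong reading: for every (c,t) with unwrapped(c,t), kept(c,t).
Restrictor pairs: (c1,t1) ✗  (c1,t3) ✗  (c1,t4) ✓  (c1,t5) ✗  (c1,t6) ✓  (c1,t8) ✗  (c1,t9) ✗  (c2,t2) ✓  (c2,t4) ✓  (c2,t5) ✗  (c2,t6) ✓  (c2,t9) ✗  (c3,t1) ✓  (c3,t5) ✓  (c3,t6) ✓  (c3,t8) ✓  (c3,t9) ✓
Counterexamples (restrictor pairs failing the scope): 7.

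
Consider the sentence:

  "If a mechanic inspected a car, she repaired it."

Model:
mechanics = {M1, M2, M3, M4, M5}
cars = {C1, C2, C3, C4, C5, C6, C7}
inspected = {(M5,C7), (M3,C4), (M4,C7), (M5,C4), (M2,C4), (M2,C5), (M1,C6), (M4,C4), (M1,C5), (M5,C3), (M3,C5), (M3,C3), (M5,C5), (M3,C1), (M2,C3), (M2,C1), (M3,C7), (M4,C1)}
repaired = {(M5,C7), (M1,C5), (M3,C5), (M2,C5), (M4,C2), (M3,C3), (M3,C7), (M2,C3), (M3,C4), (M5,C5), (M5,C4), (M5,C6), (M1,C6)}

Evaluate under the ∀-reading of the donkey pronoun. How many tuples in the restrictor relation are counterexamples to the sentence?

"it" takes "a car" as antecedent — a donkey pronoun bound across the clause boundary.
Strong reading: for every (m,c) with inspected(m,c), repaired(m,c).
Restrictor pairs: (M1,C5) ✓  (M1,C6) ✓  (M2,C1) ✗  (M2,C3) ✓  (M2,C4) ✗  (M2,C5) ✓  (M3,C1) ✗  (M3,C3) ✓  (M3,C4) ✓  (M3,C5) ✓  (M3,C7) ✓  (M4,C1) ✗  (M4,C4) ✗  (M4,C7) ✗  (M5,C3) ✗  (M5,C4) ✓  (M5,C5) ✓  (M5,C7) ✓
Counterexamples (restrictor pairs failing the scope): 7.

7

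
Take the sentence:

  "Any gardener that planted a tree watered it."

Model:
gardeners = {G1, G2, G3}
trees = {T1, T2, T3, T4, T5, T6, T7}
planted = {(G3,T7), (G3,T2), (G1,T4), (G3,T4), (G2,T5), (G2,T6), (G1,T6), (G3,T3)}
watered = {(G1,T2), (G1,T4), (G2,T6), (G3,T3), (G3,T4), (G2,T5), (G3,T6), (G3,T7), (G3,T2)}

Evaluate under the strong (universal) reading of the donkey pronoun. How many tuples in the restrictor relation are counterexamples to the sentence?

1

"it" takes "a tree" as antecedent — a donkey pronoun bound across the clause boundary.
Strong reading: for every (g,t) with planted(g,t), watered(g,t).
Restrictor pairs: (G1,T4) ✓  (G1,T6) ✗  (G2,T5) ✓  (G2,T6) ✓  (G3,T2) ✓  (G3,T3) ✓  (G3,T4) ✓  (G3,T7) ✓
Counterexamples (restrictor pairs failing the scope): 1.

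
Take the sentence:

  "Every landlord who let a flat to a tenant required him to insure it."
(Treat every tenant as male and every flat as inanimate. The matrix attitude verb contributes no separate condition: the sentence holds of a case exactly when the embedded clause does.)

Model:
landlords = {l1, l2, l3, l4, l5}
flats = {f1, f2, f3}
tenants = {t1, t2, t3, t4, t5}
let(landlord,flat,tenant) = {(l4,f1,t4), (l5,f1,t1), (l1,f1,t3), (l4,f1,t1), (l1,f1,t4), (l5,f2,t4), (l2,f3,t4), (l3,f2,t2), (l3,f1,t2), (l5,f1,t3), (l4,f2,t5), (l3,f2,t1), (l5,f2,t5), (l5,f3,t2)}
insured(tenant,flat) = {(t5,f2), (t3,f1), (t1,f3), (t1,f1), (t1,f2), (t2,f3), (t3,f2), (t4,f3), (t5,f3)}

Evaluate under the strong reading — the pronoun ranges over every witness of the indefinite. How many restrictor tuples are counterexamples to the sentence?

"him" takes "a tenant" as antecedent and "it" takes "a flat"; both are donkey pronouns co-varying with the restrictor.
Strong reading: for every (l,f,t) with let(l,f,t), insured(t,f).
Restrictor triples: (l1,f1,t3)→insured(t3,f1) ✓  (l1,f1,t4)→insured(t4,f1) ✗  (l2,f3,t4)→insured(t4,f3) ✓  (l3,f1,t2)→insured(t2,f1) ✗  (l3,f2,t1)→insured(t1,f2) ✓  (l3,f2,t2)→insured(t2,f2) ✗  (l4,f1,t1)→insured(t1,f1) ✓  (l4,f1,t4)→insured(t4,f1) ✗  (l4,f2,t5)→insured(t5,f2) ✓  (l5,f1,t1)→insured(t1,f1) ✓  (l5,f1,t3)→insured(t3,f1) ✓  (l5,f2,t4)→insured(t4,f2) ✗  (l5,f2,t5)→insured(t5,f2) ✓  (l5,f3,t2)→insured(t2,f3) ✓
Counterexamples (restrictor triples failing the scope): 5.

5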